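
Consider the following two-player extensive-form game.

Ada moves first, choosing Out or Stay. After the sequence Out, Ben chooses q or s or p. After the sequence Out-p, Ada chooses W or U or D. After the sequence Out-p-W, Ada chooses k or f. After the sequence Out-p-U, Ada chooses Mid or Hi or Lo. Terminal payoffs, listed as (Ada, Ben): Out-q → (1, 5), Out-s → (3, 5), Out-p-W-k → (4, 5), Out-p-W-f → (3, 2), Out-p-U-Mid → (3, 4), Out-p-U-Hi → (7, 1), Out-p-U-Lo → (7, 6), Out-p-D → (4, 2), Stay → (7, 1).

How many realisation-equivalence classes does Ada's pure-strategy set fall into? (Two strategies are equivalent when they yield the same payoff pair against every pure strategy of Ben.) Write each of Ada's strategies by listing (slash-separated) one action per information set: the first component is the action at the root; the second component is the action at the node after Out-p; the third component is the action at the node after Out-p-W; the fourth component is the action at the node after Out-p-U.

Ada has 36 pure strategies: Out/W/k/Mid, Out/W/k/Hi, Out/W/k/Lo, Out/W/f/Mid, Out/W/f/Hi, Out/W/f/Lo, Out/U/k/Mid, Out/U/k/Hi, Out/U/k/Lo, Out/U/f/Mid, Out/U/f/Hi, Out/U/f/Lo, Out/D/k/Mid, Out/D/k/Hi, Out/D/k/Lo, Out/D/f/Mid, Out/D/f/Hi, Out/D/f/Lo, Stay/W/k/Mid, Stay/W/k/Hi, Stay/W/k/Lo, Stay/W/f/Mid, Stay/W/f/Hi, Stay/W/f/Lo, Stay/U/k/Mid, Stay/U/k/Hi, Stay/U/k/Lo, Stay/U/f/Mid, Stay/U/f/Hi, Stay/U/f/Lo, Stay/D/k/Mid, Stay/D/k/Hi, Stay/D/k/Lo, Stay/D/f/Mid, Stay/D/f/Hi, Stay/D/f/Lo. Columns: q, s, p.
{Out/W/k/Mid, Out/W/k/Hi, Out/W/k/Lo} → row (1,5) (3,5) (4,5)
{Out/W/f/Mid, Out/W/f/Hi, Out/W/f/Lo} → row (1,5) (3,5) (3,2)
{Out/U/k/Mid, Out/U/f/Mid} → row (1,5) (3,5) (3,4)
{Out/U/k/Hi, Out/U/f/Hi} → row (1,5) (3,5) (7,1)
{Out/U/k/Lo, Out/U/f/Lo} → row (1,5) (3,5) (7,6)
{Out/D/k/Mid, Out/D/k/Hi, Out/D/k/Lo, Out/D/f/Mid, Out/D/f/Hi, Out/D/f/Lo} → row (1,5) (3,5) (4,2)
{Stay/W/k/Mid, Stay/W/k/Hi, Stay/W/k/Lo, Stay/W/f/Mid, Stay/W/f/Hi, Stay/W/f/Lo, Stay/U/k/Mid, Stay/U/k/Hi, Stay/U/k/Lo, Stay/U/f/Mid, Stay/U/f/Hi, Stay/U/f/Lo, Stay/D/k/Mid, Stay/D/k/Hi, Stay/D/k/Lo, Stay/D/f/Mid, Stay/D/f/Hi, Stay/D/f/Lo} → row (7,1) (7,1) (7,1)
That's 7 distinct rows out of 36 strategies.

7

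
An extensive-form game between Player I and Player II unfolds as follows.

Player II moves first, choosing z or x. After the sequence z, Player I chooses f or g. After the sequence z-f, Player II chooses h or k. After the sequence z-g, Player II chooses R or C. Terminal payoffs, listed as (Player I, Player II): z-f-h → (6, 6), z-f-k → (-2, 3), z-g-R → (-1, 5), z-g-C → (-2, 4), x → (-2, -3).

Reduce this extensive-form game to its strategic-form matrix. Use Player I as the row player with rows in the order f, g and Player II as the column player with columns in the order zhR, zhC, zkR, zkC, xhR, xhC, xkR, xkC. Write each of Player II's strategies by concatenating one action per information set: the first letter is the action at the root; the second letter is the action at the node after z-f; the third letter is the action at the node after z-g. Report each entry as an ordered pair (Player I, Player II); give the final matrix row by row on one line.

f: (6,6) (6,6) (-2,3) (-2,3) (-2,-3) (-2,-3) (-2,-3) (-2,-3) | g: (-1,5) (-2,4) (-1,5) (-2,4) (-2,-3) (-2,-3) (-2,-3) (-2,-3)

          zhR      zhC      zkR      zkC      xhR      xhC      xkR      xkC
   f    (6,6)    (6,6)   (-2,3)   (-2,3)  (-2,-3)  (-2,-3)  (-2,-3)  (-2,-3)
   g   (-1,5)   (-2,4)   (-1,5)   (-2,4)  (-2,-3)  (-2,-3)  (-2,-3)  (-2,-3)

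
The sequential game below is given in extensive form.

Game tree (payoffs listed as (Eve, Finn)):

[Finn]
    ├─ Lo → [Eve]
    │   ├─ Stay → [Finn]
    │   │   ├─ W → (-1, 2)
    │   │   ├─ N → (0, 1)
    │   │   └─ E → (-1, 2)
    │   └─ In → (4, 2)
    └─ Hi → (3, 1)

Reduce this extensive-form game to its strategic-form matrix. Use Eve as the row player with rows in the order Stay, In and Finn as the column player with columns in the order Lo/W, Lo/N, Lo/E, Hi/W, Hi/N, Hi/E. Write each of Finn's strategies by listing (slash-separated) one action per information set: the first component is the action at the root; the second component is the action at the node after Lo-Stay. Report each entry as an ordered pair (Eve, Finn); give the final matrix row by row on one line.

Stay: (-1,2) (0,1) (-1,2) (3,1) (3,1) (3,1) | In: (4,2) (4,2) (4,2) (3,1) (3,1) (3,1)

Row Stay: Lo/W→(-1,2), Lo/N→(0,1), Lo/E→(-1,2), Hi/W→(3,1), Hi/N→(3,1), Hi/E→(3,1)
Row In: Lo/W→(4,2), Lo/N→(4,2), Lo/E→(4,2), Hi/W→(3,1), Hi/N→(3,1), Hi/E→(3,1)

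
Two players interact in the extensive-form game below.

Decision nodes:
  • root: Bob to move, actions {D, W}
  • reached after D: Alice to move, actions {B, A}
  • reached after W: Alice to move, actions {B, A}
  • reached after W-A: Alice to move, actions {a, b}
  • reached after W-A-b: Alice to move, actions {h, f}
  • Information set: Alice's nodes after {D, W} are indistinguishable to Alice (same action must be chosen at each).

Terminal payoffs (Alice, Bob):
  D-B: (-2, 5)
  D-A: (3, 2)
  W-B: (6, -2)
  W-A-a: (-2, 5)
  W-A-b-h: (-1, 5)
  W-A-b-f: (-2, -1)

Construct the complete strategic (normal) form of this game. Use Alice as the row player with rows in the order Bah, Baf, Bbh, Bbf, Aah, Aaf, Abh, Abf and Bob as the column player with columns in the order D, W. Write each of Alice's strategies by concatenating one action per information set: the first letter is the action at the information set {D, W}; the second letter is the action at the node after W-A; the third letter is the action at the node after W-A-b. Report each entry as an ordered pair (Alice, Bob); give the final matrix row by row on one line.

            D        W
 Bah   (-2,5)   (6,-2)
 Baf   (-2,5)   (6,-2)
 Bbh   (-2,5)   (6,-2)
 Bbf   (-2,5)   (6,-2)
 Aah    (3,2)   (-2,5)
 Aaf    (3,2)   (-2,5)
 Abh    (3,2)   (-1,5)
 Abf    (3,2)  (-2,-1)

Bah: (-2,5) (6,-2) | Baf: (-2,5) (6,-2) | Bbh: (-2,5) (6,-2) | Bbf: (-2,5) (6,-2) | Aah: (3,2) (-2,5) | Aaf: (3,2) (-2,5) | Abh: (3,2) (-1,5) | Abf: (3,2) (-2,-1)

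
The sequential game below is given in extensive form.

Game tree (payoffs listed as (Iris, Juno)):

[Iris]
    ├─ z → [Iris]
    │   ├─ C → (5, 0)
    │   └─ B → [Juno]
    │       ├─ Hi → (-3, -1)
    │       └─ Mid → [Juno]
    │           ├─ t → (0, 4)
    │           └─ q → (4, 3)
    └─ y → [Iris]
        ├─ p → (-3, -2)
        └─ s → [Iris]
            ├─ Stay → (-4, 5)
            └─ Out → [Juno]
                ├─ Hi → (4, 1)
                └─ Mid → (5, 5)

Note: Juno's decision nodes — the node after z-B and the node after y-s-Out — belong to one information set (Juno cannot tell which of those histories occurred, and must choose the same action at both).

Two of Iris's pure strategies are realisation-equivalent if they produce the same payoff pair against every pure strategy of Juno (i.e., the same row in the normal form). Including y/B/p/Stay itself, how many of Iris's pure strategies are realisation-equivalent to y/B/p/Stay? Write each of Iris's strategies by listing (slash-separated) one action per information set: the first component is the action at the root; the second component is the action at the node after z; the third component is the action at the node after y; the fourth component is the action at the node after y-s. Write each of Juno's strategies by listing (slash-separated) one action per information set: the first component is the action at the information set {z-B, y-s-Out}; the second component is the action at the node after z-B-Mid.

Row for y/B/p/Stay (columns Hi/t, Hi/q, Mid/t, Mid/q): (-3,-2) (-3,-2) (-3,-2) (-3,-2).
Under y/B/p/Stay, Iris's choice at the node after z and at the node after y-s can never be reached regardless of what Juno does, so varying those choices leaves every outcome unchanged.
Holding the reachable choices fixed and varying the unreachable ones freely already gives 2 × 2 = 4 equivalent strategies.
No other strategy reproduces this row, so those 4 are the full class: y/C/p/Stay, y/C/p/Out, y/B/p/Stay, y/B/p/Out.

4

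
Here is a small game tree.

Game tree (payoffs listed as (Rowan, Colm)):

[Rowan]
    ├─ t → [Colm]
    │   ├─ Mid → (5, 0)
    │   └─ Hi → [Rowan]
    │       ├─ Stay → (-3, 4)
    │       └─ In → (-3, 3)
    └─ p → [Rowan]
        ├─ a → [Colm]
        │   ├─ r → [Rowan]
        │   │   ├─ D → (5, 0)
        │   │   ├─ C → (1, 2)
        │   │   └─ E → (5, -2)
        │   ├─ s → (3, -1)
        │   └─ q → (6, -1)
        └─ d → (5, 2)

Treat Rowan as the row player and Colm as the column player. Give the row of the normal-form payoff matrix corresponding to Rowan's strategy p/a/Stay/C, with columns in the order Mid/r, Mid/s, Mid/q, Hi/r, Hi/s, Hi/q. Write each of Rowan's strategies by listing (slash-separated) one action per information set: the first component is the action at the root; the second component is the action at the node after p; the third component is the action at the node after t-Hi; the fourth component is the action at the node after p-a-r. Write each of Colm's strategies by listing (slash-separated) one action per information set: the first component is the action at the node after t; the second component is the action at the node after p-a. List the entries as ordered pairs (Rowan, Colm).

vs Mid/r: Rowan plays p → Rowan plays a at [p] → Colm plays r at [p-a] → Rowan plays C at [p-a-r] → (1, 2)
vs Mid/s: Rowan plays p → Rowan plays a at [p] → Colm plays s at [p-a] → (3, -1)
vs Mid/q: Rowan plays p → Rowan plays a at [p] → Colm plays q at [p-a] → (6, -1)
vs Hi/r: Rowan plays p → Rowan plays a at [p] → Colm plays r at [p-a] → Rowan plays C at [p-a-r] → (1, 2)
vs Hi/s: Rowan plays p → Rowan plays a at [p] → Colm plays s at [p-a] → (3, -1)
vs Hi/q: Rowan plays p → Rowan plays a at [p] → Colm plays q at [p-a] → (6, -1)

(1,2) (3,-1) (6,-1) (1,2) (3,-1) (6,-1)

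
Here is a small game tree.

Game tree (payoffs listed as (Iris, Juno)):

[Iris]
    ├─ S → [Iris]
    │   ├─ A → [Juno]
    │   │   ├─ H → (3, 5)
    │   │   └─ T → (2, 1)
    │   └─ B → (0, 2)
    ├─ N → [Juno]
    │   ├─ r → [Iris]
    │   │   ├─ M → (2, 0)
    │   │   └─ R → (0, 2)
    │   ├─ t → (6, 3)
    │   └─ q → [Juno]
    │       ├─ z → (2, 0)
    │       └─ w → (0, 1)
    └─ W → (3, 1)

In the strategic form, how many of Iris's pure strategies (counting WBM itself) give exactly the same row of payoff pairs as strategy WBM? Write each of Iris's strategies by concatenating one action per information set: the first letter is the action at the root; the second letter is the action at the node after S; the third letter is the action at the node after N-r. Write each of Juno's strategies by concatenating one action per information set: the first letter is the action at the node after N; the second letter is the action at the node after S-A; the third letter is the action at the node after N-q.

4

Row for WBM (columns rHz, rHw, rTz, rTw, tHz, tHw, tTz, tTw, qHz, qHw, qTz, qTw): (3,1) (3,1) (3,1) (3,1) (3,1) (3,1) (3,1) (3,1) (3,1) (3,1) (3,1) (3,1).
Under WBM, Iris's choice at the node after S and at the node after N-r can never be reached regardless of what Juno does, so varying those choices leaves every outcome unchanged.
Holding the reachable choices fixed and varying the unreachable ones freely already gives 2 × 2 = 4 equivalent strategies.
No other strategy reproduces this row, so those 4 are the full class: WAM, WAR, WBM, WBR.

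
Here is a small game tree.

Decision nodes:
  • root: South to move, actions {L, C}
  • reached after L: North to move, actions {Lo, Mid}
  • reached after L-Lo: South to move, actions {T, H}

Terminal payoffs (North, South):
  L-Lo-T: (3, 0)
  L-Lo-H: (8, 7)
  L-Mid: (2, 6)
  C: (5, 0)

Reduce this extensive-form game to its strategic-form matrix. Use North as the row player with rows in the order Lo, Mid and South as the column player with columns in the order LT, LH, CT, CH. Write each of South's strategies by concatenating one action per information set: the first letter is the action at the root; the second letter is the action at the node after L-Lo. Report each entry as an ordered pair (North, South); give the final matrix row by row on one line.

Lo: (3,0) (8,7) (5,0) (5,0) | Mid: (2,6) (2,6) (5,0) (5,0)

           LT       LH       CT       CH
  Lo    (3,0)    (8,7)    (5,0)    (5,0)
 Mid    (2,6)    (2,6)    (5,0)    (5,0)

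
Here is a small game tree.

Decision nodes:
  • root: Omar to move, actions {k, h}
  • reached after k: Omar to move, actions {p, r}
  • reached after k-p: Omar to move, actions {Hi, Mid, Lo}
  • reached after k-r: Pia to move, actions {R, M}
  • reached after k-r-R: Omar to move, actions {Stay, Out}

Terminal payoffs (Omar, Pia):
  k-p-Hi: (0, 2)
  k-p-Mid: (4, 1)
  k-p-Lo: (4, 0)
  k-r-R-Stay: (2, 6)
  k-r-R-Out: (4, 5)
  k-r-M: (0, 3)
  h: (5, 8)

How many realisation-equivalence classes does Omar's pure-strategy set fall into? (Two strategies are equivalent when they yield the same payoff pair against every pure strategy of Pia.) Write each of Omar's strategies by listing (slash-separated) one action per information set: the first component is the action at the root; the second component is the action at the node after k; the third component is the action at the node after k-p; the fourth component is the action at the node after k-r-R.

Omar has 24 pure strategies: k/p/Hi/Stay, k/p/Hi/Out, k/p/Mid/Stay, k/p/Mid/Out, k/p/Lo/Stay, k/p/Lo/Out, k/r/Hi/Stay, k/r/Hi/Out, k/r/Mid/Stay, k/r/Mid/Out, k/r/Lo/Stay, k/r/Lo/Out, h/p/Hi/Stay, h/p/Hi/Out, h/p/Mid/Stay, h/p/Mid/Out, h/p/Lo/Stay, h/p/Lo/Out, h/r/Hi/Stay, h/r/Hi/Out, h/r/Mid/Stay, h/r/Mid/Out, h/r/Lo/Stay, h/r/Lo/Out. Columns: R, M.
{k/p/Hi/Stay, k/p/Hi/Out} → row (0,2) (0,2)
{k/p/Mid/Stay, k/p/Mid/Out} → row (4,1) (4,1)
{k/p/Lo/Stay, k/p/Lo/Out} → row (4,0) (4,0)
{k/r/Hi/Stay, k/r/Mid/Stay, k/r/Lo/Stay} → row (2,6) (0,3)
{k/r/Hi/Out, k/r/Mid/Out, k/r/Lo/Out} → row (4,5) (0,3)
{h/p/Hi/Stay, h/p/Hi/Out, h/p/Mid/Stay, h/p/Mid/Out, h/p/Lo/Stay, h/p/Lo/Out, h/r/Hi/Stay, h/r/Hi/Out, h/r/Mid/Stay, h/r/Mid/Out, h/r/Lo/Stay, h/r/Lo/Out} → row (5,8) (5,8)
That's 6 distinct rows out of 24 strategies.

6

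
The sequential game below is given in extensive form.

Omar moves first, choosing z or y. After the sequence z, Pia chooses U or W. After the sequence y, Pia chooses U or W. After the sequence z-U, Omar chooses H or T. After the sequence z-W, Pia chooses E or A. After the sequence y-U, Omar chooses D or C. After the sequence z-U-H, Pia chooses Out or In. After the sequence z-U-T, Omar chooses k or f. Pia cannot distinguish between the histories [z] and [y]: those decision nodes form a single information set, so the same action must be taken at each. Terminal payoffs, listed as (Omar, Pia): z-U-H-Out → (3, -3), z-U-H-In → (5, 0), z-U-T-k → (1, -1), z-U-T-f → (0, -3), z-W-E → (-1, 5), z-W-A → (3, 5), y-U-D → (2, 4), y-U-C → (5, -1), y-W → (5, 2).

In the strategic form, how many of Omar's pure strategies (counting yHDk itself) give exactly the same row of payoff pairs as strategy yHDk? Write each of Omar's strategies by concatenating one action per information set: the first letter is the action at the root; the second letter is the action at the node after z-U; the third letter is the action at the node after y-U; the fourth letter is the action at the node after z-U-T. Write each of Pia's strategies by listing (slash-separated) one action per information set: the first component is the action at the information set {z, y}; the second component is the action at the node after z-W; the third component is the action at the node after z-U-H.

Row for yHDk (columns U/E/Out, U/E/In, U/A/Out, U/A/In, W/E/Out, W/E/In, W/A/Out, W/A/In): (2,4) (2,4) (2,4) (2,4) (5,2) (5,2) (5,2) (5,2).
Under yHDk, Omar's choice at the node after z-U and at the node after z-U-T can never be reached regardless of what Pia does, so varying those choices leaves every outcome unchanged.
Holding the reachable choices fixed and varying the unreachable ones freely already gives 2 × 2 = 4 equivalent strategies.
No other strategy reproduces this row, so those 4 are the full class: yHDk, yHDf, yTDk, yTDf.

4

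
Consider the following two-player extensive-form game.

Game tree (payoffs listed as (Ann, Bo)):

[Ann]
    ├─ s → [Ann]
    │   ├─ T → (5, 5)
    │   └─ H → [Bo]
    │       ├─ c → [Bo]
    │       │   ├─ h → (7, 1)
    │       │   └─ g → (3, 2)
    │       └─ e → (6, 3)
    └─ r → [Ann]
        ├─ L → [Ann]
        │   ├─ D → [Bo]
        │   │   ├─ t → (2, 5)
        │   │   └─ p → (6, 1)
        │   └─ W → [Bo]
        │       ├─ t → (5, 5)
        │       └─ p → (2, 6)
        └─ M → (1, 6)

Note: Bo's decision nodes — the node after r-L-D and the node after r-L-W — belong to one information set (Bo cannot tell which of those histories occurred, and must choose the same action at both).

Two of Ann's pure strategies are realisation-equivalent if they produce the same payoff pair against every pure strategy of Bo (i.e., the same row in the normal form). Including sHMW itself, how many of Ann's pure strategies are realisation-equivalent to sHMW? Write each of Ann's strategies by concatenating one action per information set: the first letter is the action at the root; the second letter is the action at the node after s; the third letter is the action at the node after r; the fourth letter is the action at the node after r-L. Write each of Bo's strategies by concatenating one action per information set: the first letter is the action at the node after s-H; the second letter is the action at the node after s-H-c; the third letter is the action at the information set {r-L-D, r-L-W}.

4

Row for sHMW (columns cht, chp, cgt, cgp, eht, ehp, egt, egp): (7,1) (7,1) (3,2) (3,2) (6,3) (6,3) (6,3) (6,3).
Under sHMW, Ann's choice at the node after r and at the node after r-L can never be reached regardless of what Bo does, so varying those choices leaves every outcome unchanged.
Holding the reachable choices fixed and varying the unreachable ones freely already gives 2 × 2 = 4 equivalent strategies.
No other strategy reproduces this row, so those 4 are the full class: sHLD, sHLW, sHMD, sHMW.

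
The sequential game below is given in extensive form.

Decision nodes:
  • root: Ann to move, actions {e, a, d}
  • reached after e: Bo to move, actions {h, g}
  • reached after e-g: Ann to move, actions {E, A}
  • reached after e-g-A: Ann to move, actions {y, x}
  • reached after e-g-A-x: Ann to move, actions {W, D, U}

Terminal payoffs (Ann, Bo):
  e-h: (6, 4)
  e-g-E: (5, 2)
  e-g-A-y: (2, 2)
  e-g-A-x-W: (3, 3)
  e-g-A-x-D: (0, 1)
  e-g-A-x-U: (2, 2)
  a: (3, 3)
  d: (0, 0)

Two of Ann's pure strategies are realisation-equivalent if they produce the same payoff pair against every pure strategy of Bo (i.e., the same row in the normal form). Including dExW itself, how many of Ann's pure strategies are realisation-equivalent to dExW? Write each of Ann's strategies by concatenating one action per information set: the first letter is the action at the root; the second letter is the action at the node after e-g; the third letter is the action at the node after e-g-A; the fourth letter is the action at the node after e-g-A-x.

Row for dExW (columns h, g): (0,0) (0,0).
Under dExW, Ann's choice at the node after e-g and at the node after e-g-A and at the node after e-g-A-x can never be reached regardless of what Bo does, so varying those choices leaves every outcome unchanged.
Holding the reachable choices fixed and varying the unreachable ones freely already gives 2 × 2 × 3 = 12 equivalent strategies.
No other strategy reproduces this row, so those 12 are the full class: dEyW, dEyD, dEyU, dExW, dExD, dExU, dAyW, dAyD, dAyU, dAxW, dAxD, dAxU.

12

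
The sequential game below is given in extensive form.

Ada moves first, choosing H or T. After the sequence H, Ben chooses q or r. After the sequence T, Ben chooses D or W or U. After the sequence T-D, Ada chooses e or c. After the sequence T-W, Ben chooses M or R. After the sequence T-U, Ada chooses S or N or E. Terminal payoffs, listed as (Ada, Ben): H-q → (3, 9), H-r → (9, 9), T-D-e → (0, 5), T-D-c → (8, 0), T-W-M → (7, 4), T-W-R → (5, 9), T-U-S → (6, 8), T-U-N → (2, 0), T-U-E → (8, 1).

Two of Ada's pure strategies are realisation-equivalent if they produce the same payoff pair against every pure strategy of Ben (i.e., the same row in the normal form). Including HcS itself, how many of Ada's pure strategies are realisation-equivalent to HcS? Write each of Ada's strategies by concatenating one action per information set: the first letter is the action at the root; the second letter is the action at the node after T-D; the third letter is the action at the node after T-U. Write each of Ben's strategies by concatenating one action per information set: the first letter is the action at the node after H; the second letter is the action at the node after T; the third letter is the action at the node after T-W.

6

Row for HcS (columns qDM, qDR, qWM, qWR, qUM, qUR, rDM, rDR, rWM, rWR, rUM, rUR): (3,9) (3,9) (3,9) (3,9) (3,9) (3,9) (9,9) (9,9) (9,9) (9,9) (9,9) (9,9).
Under HcS, Ada's choice at the node after T-D and at the node after T-U can never be reached regardless of what Ben does, so varying those choices leaves every outcome unchanged.
Holding the reachable choices fixed and varying the unreachable ones freely already gives 2 × 3 = 6 equivalent strategies.
No other strategy reproduces this row, so those 6 are the full class: HeS, HeN, HeE, HcS, HcN, HcE.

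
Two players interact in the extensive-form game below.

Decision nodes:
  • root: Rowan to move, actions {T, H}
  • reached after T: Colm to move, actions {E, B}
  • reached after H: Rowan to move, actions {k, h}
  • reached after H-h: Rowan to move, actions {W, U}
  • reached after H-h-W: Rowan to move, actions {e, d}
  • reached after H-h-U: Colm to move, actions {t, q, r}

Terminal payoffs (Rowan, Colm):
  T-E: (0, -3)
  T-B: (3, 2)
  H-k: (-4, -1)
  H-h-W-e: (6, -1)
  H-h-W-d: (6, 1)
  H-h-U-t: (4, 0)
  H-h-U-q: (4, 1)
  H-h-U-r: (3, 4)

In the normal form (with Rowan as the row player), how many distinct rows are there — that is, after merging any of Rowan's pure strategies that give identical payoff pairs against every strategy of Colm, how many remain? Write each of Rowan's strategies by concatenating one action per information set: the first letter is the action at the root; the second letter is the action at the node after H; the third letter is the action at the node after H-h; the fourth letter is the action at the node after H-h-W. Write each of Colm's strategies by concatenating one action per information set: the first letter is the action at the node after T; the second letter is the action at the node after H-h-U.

Rowan has 16 pure strategies: TkWe, TkWd, TkUe, TkUd, ThWe, ThWd, ThUe, ThUd, HkWe, HkWd, HkUe, HkUd, HhWe, HhWd, HhUe, HhUd. Columns: Et, Eq, Er, Bt, Bq, Br.
{TkWe, TkWd, TkUe, TkUd, ThWe, ThWd, ThUe, ThUd} → row (0,-3) (0,-3) (0,-3) (3,2) (3,2) (3,2)
{HkWe, HkWd, HkUe, HkUd} → row (-4,-1) (-4,-1) (-4,-1) (-4,-1) (-4,-1) (-4,-1)
{HhWe} → row (6,-1) (6,-1) (6,-1) (6,-1) (6,-1) (6,-1)
{HhWd} → row (6,1) (6,1) (6,1) (6,1) (6,1) (6,1)
{HhUe, HhUd} → row (4,0) (4,1) (3,4) (4,0) (4,1) (3,4)
That's 5 distinct rows out of 16 strategies.

5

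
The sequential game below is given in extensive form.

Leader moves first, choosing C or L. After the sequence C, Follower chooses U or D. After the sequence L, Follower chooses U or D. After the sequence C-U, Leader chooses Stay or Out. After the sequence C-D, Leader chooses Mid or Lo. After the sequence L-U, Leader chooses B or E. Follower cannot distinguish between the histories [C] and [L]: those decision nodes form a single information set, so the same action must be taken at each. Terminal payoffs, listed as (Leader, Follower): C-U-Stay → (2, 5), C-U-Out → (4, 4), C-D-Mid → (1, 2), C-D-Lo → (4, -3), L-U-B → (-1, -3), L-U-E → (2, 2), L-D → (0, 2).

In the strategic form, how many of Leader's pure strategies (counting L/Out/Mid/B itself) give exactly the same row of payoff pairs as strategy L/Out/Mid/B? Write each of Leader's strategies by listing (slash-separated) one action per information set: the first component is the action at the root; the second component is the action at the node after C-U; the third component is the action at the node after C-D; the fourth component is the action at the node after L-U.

4

Row for L/Out/Mid/B (columns U, D): (-1,-3) (0,2).
Under L/Out/Mid/B, Leader's choice at the node after C-U and at the node after C-D can never be reached regardless of what Follower does, so varying those choices leaves every outcome unchanged.
Holding the reachable choices fixed and varying the unreachable ones freely already gives 2 × 2 = 4 equivalent strategies.
No other strategy reproduces this row, so those 4 are the full class: L/Stay/Mid/B, L/Stay/Lo/B, L/Out/Mid/B, L/Out/Lo/B.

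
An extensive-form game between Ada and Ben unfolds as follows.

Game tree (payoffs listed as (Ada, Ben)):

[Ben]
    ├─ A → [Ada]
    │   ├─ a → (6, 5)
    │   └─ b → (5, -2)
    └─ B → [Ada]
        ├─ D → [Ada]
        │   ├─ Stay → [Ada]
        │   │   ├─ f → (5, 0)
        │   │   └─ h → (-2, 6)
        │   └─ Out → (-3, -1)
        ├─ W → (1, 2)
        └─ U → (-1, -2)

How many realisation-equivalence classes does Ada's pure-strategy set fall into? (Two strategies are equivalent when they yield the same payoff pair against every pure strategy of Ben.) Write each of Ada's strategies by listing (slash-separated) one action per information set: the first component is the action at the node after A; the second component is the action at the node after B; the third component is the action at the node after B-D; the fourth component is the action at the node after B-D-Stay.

10

Ada has 24 pure strategies: a/D/Stay/f, a/D/Stay/h, a/D/Out/f, a/D/Out/h, a/W/Stay/f, a/W/Stay/h, a/W/Out/f, a/W/Out/h, a/U/Stay/f, a/U/Stay/h, a/U/Out/f, a/U/Out/h, b/D/Stay/f, b/D/Stay/h, b/D/Out/f, b/D/Out/h, b/W/Stay/f, b/W/Stay/h, b/W/Out/f, b/W/Out/h, b/U/Stay/f, b/U/Stay/h, b/U/Out/f, b/U/Out/h. Columns: A, B.
{a/D/Stay/f} → row (6,5) (5,0)
{a/D/Stay/h} → row (6,5) (-2,6)
{a/D/Out/f, a/D/Out/h} → row (6,5) (-3,-1)
{a/W/Stay/f, a/W/Stay/h, a/W/Out/f, a/W/Out/h} → row (6,5) (1,2)
{a/U/Stay/f, a/U/Stay/h, a/U/Out/f, a/U/Out/h} → row (6,5) (-1,-2)
{b/D/Stay/f} → row (5,-2) (5,0)
{b/D/Stay/h} → row (5,-2) (-2,6)
{b/D/Out/f, b/D/Out/h} → row (5,-2) (-3,-1)
{b/W/Stay/f, b/W/Stay/h, b/W/Out/f, b/W/Out/h} → row (5,-2) (1,2)
{b/U/Stay/f, b/U/Stay/h, b/U/Out/f, b/U/Out/h} → row (5,-2) (-1,-2)
That's 10 distinct rows out of 24 strategies.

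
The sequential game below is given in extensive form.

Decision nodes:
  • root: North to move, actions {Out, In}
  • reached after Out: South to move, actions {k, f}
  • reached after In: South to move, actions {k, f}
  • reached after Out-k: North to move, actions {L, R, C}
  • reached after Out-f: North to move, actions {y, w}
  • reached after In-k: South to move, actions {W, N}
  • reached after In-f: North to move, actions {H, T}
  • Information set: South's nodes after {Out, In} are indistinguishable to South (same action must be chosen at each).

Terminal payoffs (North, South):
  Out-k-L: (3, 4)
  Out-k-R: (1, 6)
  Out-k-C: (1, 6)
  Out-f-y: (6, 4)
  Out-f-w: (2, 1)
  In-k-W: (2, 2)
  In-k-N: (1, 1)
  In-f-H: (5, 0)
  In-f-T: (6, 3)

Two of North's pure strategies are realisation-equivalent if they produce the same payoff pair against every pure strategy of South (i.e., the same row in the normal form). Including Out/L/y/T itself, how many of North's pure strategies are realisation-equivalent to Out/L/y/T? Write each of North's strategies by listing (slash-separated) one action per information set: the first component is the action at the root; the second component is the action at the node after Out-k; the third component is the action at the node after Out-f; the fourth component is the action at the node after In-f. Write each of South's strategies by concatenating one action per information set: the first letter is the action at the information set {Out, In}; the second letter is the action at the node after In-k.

Row for Out/L/y/T (columns kW, kN, fW, fN): (3,4) (3,4) (6,4) (6,4).
Under Out/L/y/T, North's choice at the node after In-f can never be reached regardless of what South does, so varying those choices leaves every outcome unchanged.
Holding the reachable choices fixed and varying the unreachable one freely already gives 2 equivalent strategies.
No other strategy reproduces this row, so those 2 are the full class: Out/L/y/H, Out/L/y/T.

2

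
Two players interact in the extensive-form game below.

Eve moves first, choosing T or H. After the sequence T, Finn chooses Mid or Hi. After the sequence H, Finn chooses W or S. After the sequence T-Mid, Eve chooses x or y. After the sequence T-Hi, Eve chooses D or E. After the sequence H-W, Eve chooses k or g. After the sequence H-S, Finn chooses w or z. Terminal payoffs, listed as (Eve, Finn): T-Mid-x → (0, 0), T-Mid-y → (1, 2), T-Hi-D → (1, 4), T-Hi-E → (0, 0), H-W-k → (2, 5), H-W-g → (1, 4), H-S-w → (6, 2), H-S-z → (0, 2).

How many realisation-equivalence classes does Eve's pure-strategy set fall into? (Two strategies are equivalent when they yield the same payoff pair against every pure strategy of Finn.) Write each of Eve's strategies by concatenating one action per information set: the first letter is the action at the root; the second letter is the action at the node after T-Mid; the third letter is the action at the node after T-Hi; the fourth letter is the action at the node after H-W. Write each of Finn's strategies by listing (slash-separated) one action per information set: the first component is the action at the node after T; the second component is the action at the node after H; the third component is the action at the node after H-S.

6

Eve has 16 pure strategies: TxDk, TxDg, TxEk, TxEg, TyDk, TyDg, TyEk, TyEg, HxDk, HxDg, HxEk, HxEg, HyDk, HyDg, HyEk, HyEg. Columns: Mid/W/w, Mid/W/z, Mid/S/w, Mid/S/z, Hi/W/w, Hi/W/z, Hi/S/w, Hi/S/z.
{TxDk, TxDg} → row (0,0) (0,0) (0,0) (0,0) (1,4) (1,4) (1,4) (1,4)
{TxEk, TxEg} → row (0,0) (0,0) (0,0) (0,0) (0,0) (0,0) (0,0) (0,0)
{TyDk, TyDg} → row (1,2) (1,2) (1,2) (1,2) (1,4) (1,4) (1,4) (1,4)
{TyEk, TyEg} → row (1,2) (1,2) (1,2) (1,2) (0,0) (0,0) (0,0) (0,0)
{HxDk, HxEk, HyDk, HyEk} → row (2,5) (2,5) (6,2) (0,2) (2,5) (2,5) (6,2) (0,2)
{HxDg, HxEg, HyDg, HyEg} → row (1,4) (1,4) (6,2) (0,2) (1,4) (1,4) (6,2) (0,2)
That's 6 distinct rows out of 16 strategies.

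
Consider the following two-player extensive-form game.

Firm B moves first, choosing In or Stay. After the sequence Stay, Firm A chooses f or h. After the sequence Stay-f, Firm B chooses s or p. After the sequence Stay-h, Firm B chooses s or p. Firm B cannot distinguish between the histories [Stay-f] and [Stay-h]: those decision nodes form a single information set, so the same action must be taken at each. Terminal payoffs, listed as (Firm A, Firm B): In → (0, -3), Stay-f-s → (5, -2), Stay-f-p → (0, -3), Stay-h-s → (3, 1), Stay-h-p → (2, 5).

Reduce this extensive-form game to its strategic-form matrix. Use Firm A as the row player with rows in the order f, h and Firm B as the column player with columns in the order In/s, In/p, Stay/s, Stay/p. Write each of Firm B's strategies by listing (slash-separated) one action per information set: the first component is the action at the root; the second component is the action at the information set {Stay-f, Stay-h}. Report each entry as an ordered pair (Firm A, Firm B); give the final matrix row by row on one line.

f: (0,-3) (0,-3) (5,-2) (0,-3) | h: (0,-3) (0,-3) (3,1) (2,5)

         In/s     In/p   Stay/s   Stay/p
   f   (0,-3)   (0,-3)   (5,-2)   (0,-3)
   h   (0,-3)   (0,-3)    (3,1)    (2,5)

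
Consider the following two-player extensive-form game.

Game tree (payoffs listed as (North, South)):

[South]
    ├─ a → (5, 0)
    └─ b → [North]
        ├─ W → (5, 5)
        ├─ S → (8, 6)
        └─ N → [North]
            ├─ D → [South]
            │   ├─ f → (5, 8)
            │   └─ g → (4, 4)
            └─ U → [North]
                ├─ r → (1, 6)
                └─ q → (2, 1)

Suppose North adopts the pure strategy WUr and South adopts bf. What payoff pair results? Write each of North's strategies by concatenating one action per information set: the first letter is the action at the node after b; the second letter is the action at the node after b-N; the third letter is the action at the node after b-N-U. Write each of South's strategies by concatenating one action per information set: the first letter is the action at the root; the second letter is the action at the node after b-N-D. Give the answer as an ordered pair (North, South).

(5, 5)

Trace the play path from the root:
  South plays b
  North plays W at [b]
→ terminal payoff (5, 5).
(North's choice at the node after b-N is never reached on this path, so it doesn't affect the outcome.)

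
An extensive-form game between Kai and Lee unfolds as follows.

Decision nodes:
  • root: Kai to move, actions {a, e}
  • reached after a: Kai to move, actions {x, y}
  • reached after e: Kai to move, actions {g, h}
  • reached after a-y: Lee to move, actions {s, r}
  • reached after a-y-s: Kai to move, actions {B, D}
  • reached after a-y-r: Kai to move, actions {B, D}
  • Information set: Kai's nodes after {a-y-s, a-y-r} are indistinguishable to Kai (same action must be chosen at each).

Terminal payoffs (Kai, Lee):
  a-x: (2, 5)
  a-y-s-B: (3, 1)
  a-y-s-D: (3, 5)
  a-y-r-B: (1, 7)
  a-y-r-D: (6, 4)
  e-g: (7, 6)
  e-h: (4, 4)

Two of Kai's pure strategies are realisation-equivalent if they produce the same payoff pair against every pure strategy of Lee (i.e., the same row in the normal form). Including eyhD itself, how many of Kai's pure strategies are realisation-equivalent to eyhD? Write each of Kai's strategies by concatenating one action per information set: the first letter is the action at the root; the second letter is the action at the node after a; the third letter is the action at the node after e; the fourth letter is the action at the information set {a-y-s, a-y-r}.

Row for eyhD (columns s, r): (4,4) (4,4).
Under eyhD, Kai's choice at the node after a and at the information set {a-y-s, a-y-r} can never be reached regardless of what Lee does, so varying those choices leaves every outcome unchanged.
Holding the reachable choices fixed and varying the unreachable ones freely already gives 2 × 2 = 4 equivalent strategies.
No other strategy reproduces this row, so those 4 are the full class: exhB, exhD, eyhB, eyhD.

4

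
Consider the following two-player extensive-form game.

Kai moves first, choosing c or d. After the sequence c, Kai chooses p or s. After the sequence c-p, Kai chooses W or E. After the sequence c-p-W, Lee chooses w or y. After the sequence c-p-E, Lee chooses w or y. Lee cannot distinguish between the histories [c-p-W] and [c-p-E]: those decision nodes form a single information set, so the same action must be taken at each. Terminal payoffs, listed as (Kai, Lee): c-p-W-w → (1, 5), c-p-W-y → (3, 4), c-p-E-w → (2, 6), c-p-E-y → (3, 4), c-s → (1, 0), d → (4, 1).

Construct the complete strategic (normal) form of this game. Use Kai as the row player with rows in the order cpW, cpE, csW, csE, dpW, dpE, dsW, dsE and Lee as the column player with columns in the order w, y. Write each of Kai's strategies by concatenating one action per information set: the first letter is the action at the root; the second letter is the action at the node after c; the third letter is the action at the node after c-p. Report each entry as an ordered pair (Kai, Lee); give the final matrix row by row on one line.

            w        y
 cpW    (1,5)    (3,4)
 cpE    (2,6)    (3,4)
 csW    (1,0)    (1,0)
 csE    (1,0)    (1,0)
 dpW    (4,1)    (4,1)
 dpE    (4,1)    (4,1)
 dsW    (4,1)    (4,1)
 dsE    (4,1)    (4,1)

cpW: (1,5) (3,4) | cpE: (2,6) (3,4) | csW: (1,0) (1,0) | csE: (1,0) (1,0) | dpW: (4,1) (4,1) | dpE: (4,1) (4,1) | dsW: (4,1) (4,1) | dsE: (4,1) (4,1)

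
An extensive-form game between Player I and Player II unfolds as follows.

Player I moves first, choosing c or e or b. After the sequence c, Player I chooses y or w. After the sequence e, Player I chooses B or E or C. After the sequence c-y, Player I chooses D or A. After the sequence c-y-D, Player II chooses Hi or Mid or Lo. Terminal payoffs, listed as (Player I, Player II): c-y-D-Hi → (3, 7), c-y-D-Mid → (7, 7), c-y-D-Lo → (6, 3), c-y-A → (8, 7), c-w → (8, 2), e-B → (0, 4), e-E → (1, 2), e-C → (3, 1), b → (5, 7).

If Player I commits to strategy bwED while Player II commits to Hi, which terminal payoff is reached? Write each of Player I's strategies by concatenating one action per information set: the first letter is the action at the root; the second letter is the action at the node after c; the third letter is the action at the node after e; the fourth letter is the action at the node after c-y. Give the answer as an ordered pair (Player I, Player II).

Trace the play path from the root:
  Player I plays b
→ terminal payoff (5, 7).
(Player I's choice at the node after c is never reached on this path, so it doesn't affect the outcome.)

(5, 7)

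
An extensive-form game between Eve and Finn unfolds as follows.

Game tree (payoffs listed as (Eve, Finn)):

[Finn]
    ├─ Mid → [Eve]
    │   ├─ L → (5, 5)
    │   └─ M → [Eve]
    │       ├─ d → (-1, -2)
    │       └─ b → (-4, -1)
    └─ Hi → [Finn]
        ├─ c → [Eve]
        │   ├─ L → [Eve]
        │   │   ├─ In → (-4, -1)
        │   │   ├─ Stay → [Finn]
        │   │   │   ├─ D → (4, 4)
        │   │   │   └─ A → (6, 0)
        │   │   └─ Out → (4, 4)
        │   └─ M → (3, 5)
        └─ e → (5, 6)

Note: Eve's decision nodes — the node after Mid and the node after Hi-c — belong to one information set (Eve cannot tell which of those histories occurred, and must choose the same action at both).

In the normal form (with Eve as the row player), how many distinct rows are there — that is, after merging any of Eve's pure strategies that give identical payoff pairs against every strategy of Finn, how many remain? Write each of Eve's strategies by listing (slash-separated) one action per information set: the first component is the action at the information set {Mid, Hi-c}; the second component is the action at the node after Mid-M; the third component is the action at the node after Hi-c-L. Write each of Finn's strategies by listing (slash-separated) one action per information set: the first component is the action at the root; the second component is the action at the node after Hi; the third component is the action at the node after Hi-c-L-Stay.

5

Eve has 12 pure strategies: L/d/In, L/d/Stay, L/d/Out, L/b/In, L/b/Stay, L/b/Out, M/d/In, M/d/Stay, M/d/Out, M/b/In, M/b/Stay, M/b/Out. Columns: Mid/c/D, Mid/c/A, Mid/e/D, Mid/e/A, Hi/c/D, Hi/c/A, Hi/e/D, Hi/e/A.
{L/d/In, L/b/In} → row (5,5) (5,5) (5,5) (5,5) (-4,-1) (-4,-1) (5,6) (5,6)
{L/d/Stay, L/b/Stay} → row (5,5) (5,5) (5,5) (5,5) (4,4) (6,0) (5,6) (5,6)
{L/d/Out, L/b/Out} → row (5,5) (5,5) (5,5) (5,5) (4,4) (4,4) (5,6) (5,6)
{M/d/In, M/d/Stay, M/d/Out} → row (-1,-2) (-1,-2) (-1,-2) (-1,-2) (3,5) (3,5) (5,6) (5,6)
{M/b/In, M/b/Stay, M/b/Out} → row (-4,-1) (-4,-1) (-4,-1) (-4,-1) (3,5) (3,5) (5,6) (5,6)
That's 5 distinct rows out of 12 strategies.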